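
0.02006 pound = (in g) 1 pound = 0.45359237 kg, so 0.02006 pound = 0.02006 * 0.45359237 = 0.0090990629 kg. 1 g = 0.001 kg, so 0.0090990629 kg = 0.0090990629 / 0.001 = 9.0990629 g ≈ 9.099 g (4 s.f.). Final answer: 9.099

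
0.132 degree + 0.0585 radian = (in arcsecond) 1.254e+04. Check: 1 degree = 0.017453293 rad, so 0.132 degree = 0.132 * 0.017453293 = 0.0023038346 rad. 0.0585 radian = 0.0585 rad. Sum: 0.0023038346 + 0.0585 = 0.060803835 rad. 1 arcsecond = 4.8481368e-06 rad, so 0.060803835 rad = 0.060803835 / 4.8481368e-06 = 12541.691 arcsecond ≈ 1.254e+04 arcsecond (4 s.f.).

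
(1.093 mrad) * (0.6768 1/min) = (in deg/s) 1 mrad = 0.001 rad, so 1.093 mrad = 1.093 * 0.001 = 0.001093 rad. 1 1/min = 0.016666667 Hz, so 0.6768 1/min = 0.6768 * 0.016666667 = 0.01128 Hz. Combine: 0.001093 rad * 0.01128 Hz = 1.232904e-05 rad/s. 1 deg/s = 0.017453293 rad/s, so 1.232904e-05 rad/s = 1.232904e-05 / 0.017453293 = 0.00070640196 deg/s ≈ 0.0007064 deg/s (4 s.f.). Final answer: 0.0007064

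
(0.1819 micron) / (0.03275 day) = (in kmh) 2.314e-10. Check: 1 micron = 1e-06 m, so 0.1819 micron = 0.1819 * 1e-06 = 1.819e-07 m. 1 day = 86400 s, so 0.03275 day = 0.03275 * 86400 = 2829.6 s. Combine: 1.819e-07 m / 2829.6 s = 6.4284705e-11 m/s. 1 kmh = 0.27777778 m/s, so 6.4284705e-11 m/s = 6.4284705e-11 / 0.27777778 = 2.3142494e-10 kmh ≈ 2.314e-10 kmh (4 s.f.).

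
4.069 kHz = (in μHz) 4.069e+09. Check: 1 kHz = 1000 Hz, so 4.069 kHz = 4.069 * 1000 = 4069 Hz. 1 μHz = 1e-06 Hz, so 4069 Hz = 4069 / 1e-06 = 4.069e+09 μHz.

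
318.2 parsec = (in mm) 9.819e+21. Check: 1 parsec = 3.0856776e+16 m, so 318.2 parsec = 318.2 * 3.0856776e+16 = 9.8186261e+18 m. 1 mm = 0.001 m, so 9.8186261e+18 m = 9.8186261e+18 / 0.001 = 9.8186261e+21 mm ≈ 9.819e+21 mm (4 s.f.).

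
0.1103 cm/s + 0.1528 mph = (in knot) 1 cm/s = 0.01 m/s, so 0.1103 cm/s = 0.1103 * 0.01 = 0.001103 m/s. 1 mph = 0.44704 m/s, so 0.1528 mph = 0.1528 * 0.44704 = 0.068307712 m/s. Sum: 0.001103 + 0.068307712 = 0.069410712 m/s. 1 knot = 0.51444444 m/s, so 0.069410712 m/s = 0.069410712 / 0.51444444 = 0.13492363 knot ≈ 0.1349 knot (4 s.f.). Final answer: 0.1349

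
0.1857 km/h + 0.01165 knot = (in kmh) 1 km/h = 0.27777778 m/s, so 0.1857 km/h = 0.1857 * 0.27777778 = 0.051583333 m/s. 1 knot = 0.51444444 m/s, so 0.01165 knot = 0.01165 * 0.51444444 = 0.0059932778 m/s. Sum: 0.051583333 + 0.0059932778 = 0.057576611 m/s. 1 kmh = 0.27777778 m/s, so 0.057576611 m/s = 0.057576611 / 0.27777778 = 0.2072758 kmh ≈ 0.2073 kmh (4 s.f.). Final answer: 0.2073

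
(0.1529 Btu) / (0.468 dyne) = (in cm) 1 Btu = 1055.0559 J, so 0.1529 Btu = 0.1529 * 1055.0559 = 161.31804 J. 1 dyne = 1e-05 N, so 0.468 dyne = 0.468 * 1e-05 = 4.68e-06 N. Combine: 161.31804 J / 4.68e-06 N = 34469667 m. 1 cm = 0.01 m, so 34469667 m = 34469667 / 0.01 = 3.4469667e+09 cm ≈ 3.447e+09 cm (4 s.f.). Final answer: 3.447e+09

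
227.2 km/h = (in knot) 1 km/h = 0.27777778 m/s, so 227.2 km/h = 227.2 * 0.27777778 = 63.111111 m/s. 1 knot = 0.51444444 m/s, so 63.111111 m/s = 63.111111 / 0.51444444 = 122.67819 knot ≈ 122.7 knot (4 s.f.). Final answer: 122.7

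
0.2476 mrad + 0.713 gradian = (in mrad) 11.45. Check: 1 mrad = 0.001 rad, so 0.2476 mrad = 0.2476 * 0.001 = 0.0002476 rad. 1 gradian = 0.015707963 rad, so 0.713 gradian = 0.713 * 0.015707963 = 0.011199778 rad. Sum: 0.0002476 + 0.011199778 = 0.011447378 rad. 1 mrad = 0.001 rad, so 0.011447378 rad = 0.011447378 / 0.001 = 11.447378 mrad ≈ 11.45 mrad (4 s.f.).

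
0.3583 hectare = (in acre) 1 hectare = 10000 m^2, so 0.3583 hectare = 0.3583 * 10000 = 3583 m^2. 1 acre = 4046.8564 m^2, so 3583 m^2 = 3583 / 4046.8564 = 0.88537858 acre ≈ 0.8854 acre (4 s.f.). Final answer: 0.8854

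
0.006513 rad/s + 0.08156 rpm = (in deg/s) 0.8625. Check: 0.006513 rad/s is already in rad/s. 1 rpm = 0.10471976 rad/s, so 0.08156 rpm = 0.08156 * 0.10471976 = 0.0085409432 rad/s. Sum: 0.006513 + 0.0085409432 = 0.015053943 rad/s. 1 deg/s = 0.017453293 rad/s, so 0.015053943 rad/s = 0.015053943 / 0.017453293 = 0.86252741 deg/s ≈ 0.8625 deg/s (4 s.f.).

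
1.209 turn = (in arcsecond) 1.567e+06. Check: 1 turn = 6.2831853 rad, so 1.209 turn = 1.209 * 6.2831853 = 7.596371 rad. 1 arcsecond = 4.8481368e-06 rad, so 7.596371 rad = 7.596371 / 4.8481368e-06 = 1566864 arcsecond ≈ 1.567e+06 arcsecond (4 s.f.).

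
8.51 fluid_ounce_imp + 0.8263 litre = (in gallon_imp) 0.2349. Check: 1 fluid_ounce_imp = 2.8413063e-05 m^3, so 8.51 fluid_ounce_imp = 8.51 * 2.8413063e-05 = 0.00024179516 m^3. 1 litre = 0.001 m^3, so 0.8263 litre = 0.8263 * 0.001 = 0.0008263 m^3. Sum: 0.00024179516 + 0.0008263 = 0.0010680952 m^3. 1 gallon_imp = 0.00454609 m^3, so 0.0010680952 m^3 = 0.0010680952 / 0.00454609 = 0.23494809 gallon_imp ≈ 0.2349 gallon_imp (4 s.f.).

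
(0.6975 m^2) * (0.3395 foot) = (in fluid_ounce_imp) 2540. Check: 0.6975 m^2 is already in m^2. 1 foot = 0.3048 m, so 0.3395 foot = 0.3395 * 0.3048 = 0.1034796 m. Combine: 0.6975 m^2 * 0.1034796 m = 0.072177021 m^3. 1 fluid_ounce_imp = 2.8413063e-05 m^3, so 0.072177021 m^3 = 0.072177021 / 2.8413063e-05 = 2540.276 fluid_ounce_imp ≈ 2540 fluid_ounce_imp (4 s.f.).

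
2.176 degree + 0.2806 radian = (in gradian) 1 degree = 0.017453293 rad, so 2.176 degree = 2.176 * 0.017453293 = 0.037978365 rad. 0.2806 radian = 0.2806 rad. Sum: 0.037978365 + 0.2806 = 0.31857836 rad. 1 gradian = 0.015707963 rad, so 0.31857836 rad = 0.31857836 / 0.015707963 = 20.281329 gradian ≈ 20.28 gradian (4 s.f.). Final answer: 20.28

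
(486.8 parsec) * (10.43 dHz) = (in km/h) 1 parsec = 3.0856776e+16 m, so 486.8 parsec = 486.8 * 3.0856776e+16 = 1.5021078e+19 m. 1 dHz = 0.1 Hz, so 10.43 dHz = 10.43 * 0.1 = 1.043 Hz. Combine: 1.5021078e+19 m * 1.043 Hz = 1.5666985e+19 m/s. 1 km/h = 0.27777778 m/s, so 1.5666985e+19 m/s = 1.5666985e+19 / 0.27777778 = 5.6401145e+19 km/h ≈ 5.64e+19 km/h (4 s.f.). Final answer: 5.64e+19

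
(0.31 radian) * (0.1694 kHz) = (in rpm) 501.5. Check: 0.31 radian = 0.31 rad. 1 kHz = 1000 Hz, so 0.1694 kHz = 0.1694 * 1000 = 169.4 Hz. Combine: 0.31 rad * 169.4 Hz = 52.514 rad/s. 1 rpm = 0.10471976 rad/s, so 52.514 rad/s = 52.514 / 0.10471976 = 501.47176 rpm ≈ 501.5 rpm (4 s.f.).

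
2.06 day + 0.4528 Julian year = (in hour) 4019. Check: 1 day = 86400 s, so 2.06 day = 2.06 * 86400 = 177984 s. 1 Julian year = 31557600 s, so 0.4528 Julian year = 0.4528 * 31557600 = 14289281 s. Sum: 177984 + 14289281 = 14467265 s. 1 hour = 3600 s, so 14467265 s = 14467265 / 3600 = 4018.6848 hour ≈ 4019 hour (4 s.f.).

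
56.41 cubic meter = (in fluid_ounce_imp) 1.985e+06. Check: 56.41 cubic meter = 56.41 m^3. 1 fluid_ounce_imp = 2.8413063e-05 m^3, so 56.41 m^3 = 56.41 / 2.8413063e-05 = 1985354.4 fluid_ounce_imp ≈ 1.985e+06 fluid_ounce_imp (4 s.f.).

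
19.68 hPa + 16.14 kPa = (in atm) 1 hPa = 100 Pa, so 19.68 hPa = 19.68 * 100 = 1968 Pa. 1 kPa = 1000 Pa, so 16.14 kPa = 16.14 * 1000 = 16140 Pa. Sum: 1968 + 16140 = 18108 Pa. 1 atm = 101325 Pa, so 18108 Pa = 18108 / 101325 = 0.17871207 atm ≈ 0.1787 atm (4 s.f.). Final answer: 0.1787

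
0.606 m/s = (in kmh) 2.182. Check: 1 kmh = 0.27777778 m/s, so 0.606 m/s = 0.606 / 0.27777778 = 2.1816 kmh ≈ 2.182 kmh (4 s.f.).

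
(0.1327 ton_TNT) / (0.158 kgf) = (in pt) 1.016e+12. Check: 1 ton_TNT = 4.184e+09 J, so 0.1327 ton_TNT = 0.1327 * 4.184e+09 = 5.552168e+08 J. 1 kgf = 9.80665 N, so 0.158 kgf = 0.158 * 9.80665 = 1.5494507 N. Combine: 5.552168e+08 J / 1.5494507 N = 3.5833138e+08 m. 1 pt = 0.00035277778 m, so 3.5833138e+08 m = 3.5833138e+08 / 0.00035277778 = 1.0157425e+12 pt ≈ 1.016e+12 pt (4 s.f.).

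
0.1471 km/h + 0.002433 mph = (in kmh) 0.151. Check: 1 km/h = 0.27777778 m/s, so 0.1471 km/h = 0.1471 * 0.27777778 = 0.040861111 m/s. 1 mph = 0.44704 m/s, so 0.002433 mph = 0.002433 * 0.44704 = 0.0010876483 m/s. Sum: 0.040861111 + 0.0010876483 = 0.041948759 m/s. 1 kmh = 0.27777778 m/s, so 0.041948759 m/s = 0.041948759 / 0.27777778 = 0.15101553 kmh ≈ 0.151 kmh (4 s.f.).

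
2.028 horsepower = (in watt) 1 horsepower = 745.69987 W, so 2.028 horsepower = 2.028 * 745.69987 = 1512.2793 W. 1512.2793 W = 1512.2793 watt ≈ 1512 watt (4 s.f.). Final answer: 1512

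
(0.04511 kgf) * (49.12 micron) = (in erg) 1 kgf = 9.80665 N, so 0.04511 kgf = 0.04511 * 9.80665 = 0.44237798 N. 1 micron = 1e-06 m, so 49.12 micron = 49.12 * 1e-06 = 4.912e-05 m. Combine: 0.44237798 N * 4.912e-05 m = 2.1729606e-05 J. 1 erg = 1e-07 J, so 2.1729606e-05 J = 2.1729606e-05 / 1e-07 = 217.29606 erg ≈ 217.3 erg (4 s.f.). Final answer: 217.3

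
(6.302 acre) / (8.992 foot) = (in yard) 1 acre = 4046.8564 m^2, so 6.302 acre = 6.302 * 4046.8564 = 25503.289 m^2. 1 foot = 0.3048 m, so 8.992 foot = 8.992 * 0.3048 = 2.7407616 m. Combine: 25503.289 m^2 / 2.7407616 m = 9305.1833 m. 1 yard = 0.9144 m, so 9305.1833 m = 9305.1833 / 0.9144 = 10176.272 yard ≈ 1.018e+04 yard (4 s.f.). Final answer: 1.018e+04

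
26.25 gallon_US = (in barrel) 0.625. Check: 1 gallon_US = 0.0037854118 m^3, so 26.25 gallon_US = 26.25 * 0.0037854118 = 0.099367059 m^3. 1 barrel = 0.15898729 m^3, so 0.099367059 m^3 = 0.099367059 / 0.15898729 = 0.625 barrel.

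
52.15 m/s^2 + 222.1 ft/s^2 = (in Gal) 52.15 m/s^2 is already in m/s^2. 1 ft/s^2 = 0.3048 m/s^2, so 222.1 ft/s^2 = 222.1 * 0.3048 = 67.69608 m/s^2. Sum: 52.15 + 67.69608 = 119.84608 m/s^2. 1 Gal = 0.01 m/s^2, so 119.84608 m/s^2 = 119.84608 / 0.01 = 11984.608 Gal ≈ 1.198e+04 Gal (4 s.f.). Final answer: 1.198e+04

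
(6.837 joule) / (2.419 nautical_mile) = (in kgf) 6.837 joule = 6.837 J. 1 nautical_mile = 1852 m, so 2.419 nautical_mile = 2.419 * 1852 = 4479.988 m. Combine: 6.837 J / 4479.988 m = 0.0015261202 N. 1 kgf = 9.80665 N, so 0.0015261202 N = 0.0015261202 / 9.80665 = 0.00015562095 kgf ≈ 0.0001556 kgf (4 s.f.). Final answer: 0.0001556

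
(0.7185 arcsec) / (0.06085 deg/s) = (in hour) 9.111e-07. Check: 1 arcsec = 4.8481368e-06 rad, so 0.7185 arcsec = 0.7185 * 4.8481368e-06 = 3.4833863e-06 rad. 1 deg/s = 0.017453293 rad/s, so 0.06085 deg/s = 0.06085 * 0.017453293 = 0.0010620328 rad/s. Combine: 3.4833863e-06 rad / 0.0010620328 rad/s = 0.0032799233 s. 1 hour = 3600 s, so 0.0032799233 s = 0.0032799233 / 3600 = 9.1108981e-07 hour ≈ 9.111e-07 hour (4 s.f.).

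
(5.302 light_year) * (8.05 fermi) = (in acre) 0.09978. Check: 1 light_year = 9.4607305e+15 m, so 5.302 light_year = 5.302 * 9.4607305e+15 = 5.0160793e+16 m. 1 fermi = 1e-15 m, so 8.05 fermi = 8.05 * 1e-15 = 8.05e-15 m. Combine: 5.0160793e+16 m * 8.05e-15 m = 403.79438 m^2. 1 acre = 4046.8564 m^2, so 403.79438 m^2 = 403.79438 / 4046.8564 = 0.099779765 acre ≈ 0.09978 acre (4 s.f.).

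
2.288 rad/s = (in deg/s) 1 deg/s = 0.017453293 rad/s, so 2.288 rad/s = 2.288 / 0.017453293 = 131.09274 deg/s ≈ 131.1 deg/s (4 s.f.). Final answer: 131.1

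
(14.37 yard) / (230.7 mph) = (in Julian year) 4.037e-09. Check: 1 yard = 0.9144 m, so 14.37 yard = 14.37 * 0.9144 = 13.139928 m. 1 mph = 0.44704 m/s, so 230.7 mph = 230.7 * 0.44704 = 103.13213 m/s. Combine: 13.139928 m / 103.13213 m/s = 0.12740868 s. 1 Julian year = 31557600 s, so 0.12740868 s = 0.12740868 / 31557600 = 4.0373373e-09 Julian year ≈ 4.037e-09 Julian year (4 s.f.).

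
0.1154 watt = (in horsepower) 0.1154 watt = 0.1154 W. 1 horsepower = 745.69987 W, so 0.1154 W = 0.1154 / 745.69987 = 0.00015475395 horsepower ≈ 0.0001548 horsepower (4 s.f.). Final answer: 0.0001548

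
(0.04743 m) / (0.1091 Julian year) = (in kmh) 4.959e-08. Check: 0.04743 m is already in m. 1 Julian year = 31557600 s, so 0.1091 Julian year = 0.1091 * 31557600 = 3442934.2 s. Combine: 0.04743 m / 3442934.2 s = 1.377604e-08 m/s. 1 kmh = 0.27777778 m/s, so 1.377604e-08 m/s = 1.377604e-08 / 0.27777778 = 4.9593745e-08 kmh ≈ 4.959e-08 kmh (4 s.f.).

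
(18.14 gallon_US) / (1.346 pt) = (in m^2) 1 gallon_US = 0.0037854118 m^3, so 18.14 gallon_US = 18.14 * 0.0037854118 = 0.06866737 m^3. 1 pt = 0.00035277778 m, so 1.346 pt = 1.346 * 0.00035277778 = 0.00047483889 m. Combine: 0.06866737 m^3 / 0.00047483889 m = 144.61193 m^2. Result: 144.61193 m^2 ≈ 144.6 m^2 (4 s.f.). Final answer: 144.6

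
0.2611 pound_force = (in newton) 1 pound_force = 4.4482216 N, so 0.2611 pound_force = 0.2611 * 4.4482216 = 1.1614307 N. 1.1614307 N = 1.1614307 newton ≈ 1.161 newton (4 s.f.). Final answer: 1.161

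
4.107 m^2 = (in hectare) 1 hectare = 10000 m^2, so 4.107 m^2 = 4.107 / 10000 = 0.0004107 hectare. Final answer: 0.0004107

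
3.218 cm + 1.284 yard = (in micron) 1.206e+06. Check: 1 cm = 0.01 m, so 3.218 cm = 3.218 * 0.01 = 0.03218 m. 1 yard = 0.9144 m, so 1.284 yard = 1.284 * 0.9144 = 1.1740896 m. Sum: 0.03218 + 1.1740896 = 1.2062696 m. 1 micron = 1e-06 m, so 1.2062696 m = 1.2062696 / 1e-06 = 1206269.6 micron ≈ 1.206e+06 micron (4 s.f.).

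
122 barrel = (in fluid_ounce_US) 6.559e+05. Check: 1 barrel = 0.15898729 m^3, so 122 barrel = 122 * 0.15898729 = 19.39645 m^3. 1 fluid_ounce_US = 2.957353e-05 m^3, so 19.39645 m^3 = 19.39645 / 2.957353e-05 = 655872 fluid_ounce_US ≈ 6.559e+05 fluid_ounce_US (4 s.f.).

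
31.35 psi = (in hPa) 1 psi = 6894.7573 Pa, so 31.35 psi = 31.35 * 6894.7573 = 216150.64 Pa. 1 hPa = 100 Pa, so 216150.64 Pa = 216150.64 / 100 = 2161.5064 hPa ≈ 2162 hPa (4 s.f.). Final answer: 2162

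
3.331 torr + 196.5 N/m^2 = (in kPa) 1 torr = 133.32237 Pa, so 3.331 torr = 3.331 * 133.32237 = 444.09681 Pa. 196.5 N/m^2 = 196.5 Pa. Sum: 444.09681 + 196.5 = 640.59681 Pa. 1 kPa = 1000 Pa, so 640.59681 Pa = 640.59681 / 1000 = 0.64059681 kPa ≈ 0.6406 kPa (4 s.f.). Final answer: 0.6406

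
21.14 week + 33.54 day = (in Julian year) 1 week = 604800 s, so 21.14 week = 21.14 * 604800 = 12785472 s. 1 day = 86400 s, so 33.54 day = 33.54 * 86400 = 2897856 s. Sum: 12785472 + 2897856 = 15683328 s. 1 Julian year = 31557600 s, so 15683328 s = 15683328 / 31557600 = 0.49697467 Julian year ≈ 0.497 Julian year (4 s.f.). Final answer: 0.497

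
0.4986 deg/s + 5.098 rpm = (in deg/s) 1 deg/s = 0.017453293 rad/s, so 0.4986 deg/s = 0.4986 * 0.017453293 = 0.0087022117 rad/s. 1 rpm = 0.10471976 rad/s, so 5.098 rpm = 5.098 * 0.10471976 = 0.53386131 rad/s. Sum: 0.0087022117 + 0.53386131 = 0.54256352 rad/s. 1 deg/s = 0.017453293 rad/s, so 0.54256352 rad/s = 0.54256352 / 0.017453293 = 31.0866 deg/s ≈ 31.09 deg/s (4 s.f.). Final answer: 31.09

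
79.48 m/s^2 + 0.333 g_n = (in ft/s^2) 271.5. Check: 79.48 m/s^2 is already in m/s^2. 1 g_n = 9.80665 m/s^2, so 0.333 g_n = 0.333 * 9.80665 = 3.2656145 m/s^2. Sum: 79.48 + 3.2656145 = 82.745614 m/s^2. 1 ft/s^2 = 0.3048 m/s^2, so 82.745614 m/s^2 = 82.745614 / 0.3048 = 271.47511 ft/s^2 ≈ 271.5 ft/s^2 (4 s.f.).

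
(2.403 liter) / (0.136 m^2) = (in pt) 50.09. Check: 1 liter = 0.001 m^3, so 2.403 liter = 2.403 * 0.001 = 0.002403 m^3. 0.136 m^2 is already in m^2. Combine: 0.002403 m^3 / 0.136 m^2 = 0.017669118 m. 1 pt = 0.00035277778 m, so 0.017669118 m = 0.017669118 / 0.00035277778 = 50.085688 pt ≈ 50.09 pt (4 s.f.).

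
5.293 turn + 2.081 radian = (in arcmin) 1 turn = 6.2831853 rad, so 5.293 turn = 5.293 * 6.2831853 = 33.2569 rad. 2.081 radian = 2.081 rad. Sum: 33.2569 + 2.081 = 35.3379 rad. 1 arcmin = 0.00029088821 rad, so 35.3379 rad = 35.3379 / 0.00029088821 = 121482.75 arcmin ≈ 1.215e+05 arcmin (4 s.f.). Final answer: 1.215e+05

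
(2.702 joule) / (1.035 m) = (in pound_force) 0.5869. Check: 2.702 joule = 2.702 J. 1.035 m is already in m. Combine: 2.702 J / 1.035 m = 2.610628 N. 1 pound_force = 4.4482216 N, so 2.610628 N = 2.610628 / 4.4482216 = 0.58689253 pound_force ≈ 0.5869 pound_force (4 s.f.).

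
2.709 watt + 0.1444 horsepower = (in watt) 2.709 watt = 2.709 W. 1 horsepower = 745.69987 W, so 0.1444 horsepower = 0.1444 * 745.69987 = 107.67906 W. Sum: 2.709 + 107.67906 = 110.38806 W. 110.38806 W = 110.38806 watt ≈ 110.4 watt (4 s.f.). Final answer: 110.4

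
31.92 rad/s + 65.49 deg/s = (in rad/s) 33.06. Check: 31.92 rad/s is already in rad/s. 1 deg/s = 0.017453293 rad/s, so 65.49 deg/s = 65.49 * 0.017453293 = 1.1430161 rad/s. Sum: 31.92 + 1.1430161 = 33.063016 rad/s. Result: 33.063016 rad/s ≈ 33.06 rad/s (4 s.f.).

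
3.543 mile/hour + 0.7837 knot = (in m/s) 1.987. Check: 1 mile/hour = 0.44704 m/s, so 3.543 mile/hour = 3.543 * 0.44704 = 1.5838627 m/s. 1 knot = 0.51444444 m/s, so 0.7837 knot = 0.7837 * 0.51444444 = 0.40317011 m/s. Sum: 1.5838627 + 0.40317011 = 1.9870328 m/s. Result: 1.9870328 m/s ≈ 1.987 m/s (4 s.f.).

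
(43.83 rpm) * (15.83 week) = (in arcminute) 1.511e+11. Check: 1 rpm = 0.10471976 rad/s, so 43.83 rpm = 43.83 * 0.10471976 = 4.5898669 rad/s. 1 week = 604800 s, so 15.83 week = 15.83 * 604800 = 9573984 s. Combine: 4.5898669 rad/s * 9573984 s = 43943312 rad. 1 arcminute = 0.00029088821 rad, so 43943312 rad = 43943312 / 0.00029088821 = 1.5106598e+11 arcminute ≈ 1.511e+11 arcminute (4 s.f.).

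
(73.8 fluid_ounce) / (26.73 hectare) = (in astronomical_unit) 5.458e-20. Check: 1 fluid_ounce = 2.957353e-05 m^3, so 73.8 fluid_ounce = 73.8 * 2.957353e-05 = 0.0021825265 m^3. 1 hectare = 10000 m^2, so 26.73 hectare = 26.73 * 10000 = 267300 m^2. Combine: 0.0021825265 m^3 / 267300 m^2 = 8.1650822e-09 m. 1 astronomical_unit = 1.4959787e+11 m, so 8.1650822e-09 m = 8.1650822e-09 / 1.4959787e+11 = 5.4580204e-20 astronomical_unit ≈ 5.458e-20 astronomical_unit (4 s.f.).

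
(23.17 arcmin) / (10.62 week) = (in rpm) 1 arcmin = 0.00029088821 rad, so 23.17 arcmin = 23.17 * 0.00029088821 = 0.0067398798 rad. 1 week = 604800 s, so 10.62 week = 10.62 * 604800 = 6422976 s. Combine: 0.0067398798 rad / 6422976 s = 1.0493391e-09 rad/s. 1 rpm = 0.10471976 rad/s, so 1.0493391e-09 rad/s = 1.0493391e-09 / 0.10471976 = 1.002045e-08 rpm ≈ 1.002e-08 rpm (4 s.f.). Final answer: 1.002e-08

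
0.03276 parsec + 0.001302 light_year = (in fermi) 1 parsec = 3.0856776e+16 m, so 0.03276 parsec = 0.03276 * 3.0856776e+16 = 1.010868e+15 m. 1 light_year = 9.4607305e+15 m, so 0.001302 light_year = 0.001302 * 9.4607305e+15 = 1.2317871e+13 m. Sum: 1.010868e+15 + 1.2317871e+13 = 1.0231858e+15 m. 1 fermi = 1e-15 m, so 1.0231858e+15 m = 1.0231858e+15 / 1e-15 = 1.0231858e+30 fermi ≈ 1.023e+30 fermi (4 s.f.). Final answer: 1.023e+30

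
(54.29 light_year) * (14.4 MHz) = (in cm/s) 1 light_year = 9.4607305e+15 m, so 54.29 light_year = 54.29 * 9.4607305e+15 = 5.1362306e+17 m. 1 MHz = 1000000 Hz, so 14.4 MHz = 14.4 * 1000000 = 14400000 Hz. Combine: 5.1362306e+17 m * 14400000 Hz = 7.396172e+24 m/s. 1 cm/s = 0.01 m/s, so 7.396172e+24 m/s = 7.396172e+24 / 0.01 = 7.396172e+26 cm/s ≈ 7.396e+26 cm/s (4 s.f.). Final answer: 7.396e+26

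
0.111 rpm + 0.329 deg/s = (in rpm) 1 rpm = 0.10471976 rad/s, so 0.111 rpm = 0.111 * 0.10471976 = 0.011623893 rad/s. 1 deg/s = 0.017453293 rad/s, so 0.329 deg/s = 0.329 * 0.017453293 = 0.0057421332 rad/s. Sum: 0.011623893 + 0.0057421332 = 0.017366026 rad/s. 1 rpm = 0.10471976 rad/s, so 0.017366026 rad/s = 0.017366026 / 0.10471976 = 0.16583333 rpm ≈ 0.1658 rpm (4 s.f.). Final answer: 0.1658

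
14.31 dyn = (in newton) 1 dyn = 1e-05 N, so 14.31 dyn = 14.31 * 1e-05 = 0.0001431 N. 0.0001431 N = 0.0001431 newton. Final answer: 0.0001431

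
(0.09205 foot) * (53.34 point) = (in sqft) 0.005683. Check: 1 foot = 0.3048 m, so 0.09205 foot = 0.09205 * 0.3048 = 0.02805684 m. 1 point = 0.00035277778 m, so 53.34 point = 53.34 * 0.00035277778 = 0.018817167 m. Combine: 0.02805684 m * 0.018817167 m = 0.00052795023 m^2. 1 sqft = 0.09290304 m^2, so 0.00052795023 m^2 = 0.00052795023 / 0.09290304 = 0.005682809 sqft ≈ 0.005683 sqft (4 s.f.).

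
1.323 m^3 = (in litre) 1 litre = 0.001 m^3, so 1.323 m^3 = 1.323 / 0.001 = 1323 litre. Final answer: 1323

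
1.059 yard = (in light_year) 1 yard = 0.9144 m, so 1.059 yard = 1.059 * 0.9144 = 0.9683496 m. 1 light_year = 9.4607305e+15 m, so 0.9683496 m = 0.9683496 / 9.4607305e+15 = 1.0235463e-16 light_year ≈ 1.024e-16 light_year (4 s.f.). Final answer: 1.024e-16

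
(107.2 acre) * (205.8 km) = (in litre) 8.928e+13. Check: 1 acre = 4046.8564 m^2, so 107.2 acre = 107.2 * 4046.8564 = 433823.01 m^2. 1 km = 1000 m, so 205.8 km = 205.8 * 1000 = 205800 m. Combine: 433823.01 m^2 * 205800 m = 8.9280775e+10 m^3. 1 litre = 0.001 m^3, so 8.9280775e+10 m^3 = 8.9280775e+10 / 0.001 = 8.9280775e+13 litre ≈ 8.928e+13 litre (4 s.f.).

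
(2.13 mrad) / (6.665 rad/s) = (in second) 0.0003196. Check: 1 mrad = 0.001 rad, so 2.13 mrad = 2.13 * 0.001 = 0.00213 rad. 6.665 rad/s is already in rad/s. Combine: 0.00213 rad / 6.665 rad/s = 0.00031957989 s. 0.00031957989 s = 0.00031957989 second ≈ 0.0003196 second (4 s.f.).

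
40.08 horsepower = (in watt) 2.989e+04. Check: 1 horsepower = 745.69987 W, so 40.08 horsepower = 40.08 * 745.69987 = 29887.651 W. 29887.651 W = 29887.651 watt ≈ 2.989e+04 watt (4 s.f.).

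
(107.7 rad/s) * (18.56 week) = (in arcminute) 4.156e+12. Check: 107.7 rad/s is already in rad/s. 1 week = 604800 s, so 18.56 week = 18.56 * 604800 = 11225088 s. Combine: 107.7 rad/s * 11225088 s = 1.208942e+09 rad. 1 arcminute = 0.00029088821 rad, so 1.208942e+09 rad = 1.208942e+09 / 0.00029088821 = 4.1560364e+12 arcminute ≈ 4.156e+12 arcminute (4 s.f.).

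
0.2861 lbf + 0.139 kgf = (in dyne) 1 lbf = 4.4482216 N, so 0.2861 lbf = 0.2861 * 4.4482216 = 1.2726362 N. 1 kgf = 9.80665 N, so 0.139 kgf = 0.139 * 9.80665 = 1.3631244 N. Sum: 1.2726362 + 1.3631244 = 2.6357606 N. 1 dyne = 1e-05 N, so 2.6357606 N = 2.6357606 / 1e-05 = 263576.06 dyne ≈ 2.636e+05 dyne (4 s.f.). Final answer: 2.636e+05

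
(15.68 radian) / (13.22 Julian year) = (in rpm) 15.68 radian = 15.68 rad. 1 Julian year = 31557600 s, so 13.22 Julian year = 13.22 * 31557600 = 4.1719147e+08 s. Combine: 15.68 rad / 4.1719147e+08 s = 3.7584661e-08 rad/s. 1 rpm = 0.10471976 rad/s, so 3.7584661e-08 rad/s = 3.7584661e-08 / 0.10471976 = 3.5890707e-07 rpm ≈ 3.589e-07 rpm (4 s.f.). Final answer: 3.589e-07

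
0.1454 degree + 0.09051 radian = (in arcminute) 319.9. Check: 1 degree = 0.017453293 rad, so 0.1454 degree = 0.1454 * 0.017453293 = 0.0025377087 rad. 0.09051 radian = 0.09051 rad. Sum: 0.0025377087 + 0.09051 = 0.093047709 rad. 1 arcminute = 0.00029088821 rad, so 0.093047709 rad = 0.093047709 / 0.00029088821 = 319.87446 arcminute ≈ 319.9 arcminute (4 s.f.).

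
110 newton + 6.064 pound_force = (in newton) 137. Check: 110 newton = 110 N. 1 pound_force = 4.4482216 N, so 6.064 pound_force = 6.064 * 4.4482216 = 26.974016 N. Sum: 110 + 26.974016 = 136.97402 N. 136.97402 N = 136.97402 newton ≈ 137 newton (4 s.f.).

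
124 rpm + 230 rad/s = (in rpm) 2320. Check: 1 rpm = 0.10471976 rad/s, so 124 rpm = 124 * 0.10471976 = 12.98525 rad/s. 230 rad/s is already in rad/s. Sum: 12.98525 + 230 = 242.98525 rad/s. 1 rpm = 0.10471976 rad/s, so 242.98525 rad/s = 242.98525 / 0.10471976 = 2320.3382 rpm ≈ 2320 rpm (4 s.f.).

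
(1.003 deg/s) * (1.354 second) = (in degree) 1 deg/s = 0.017453293 rad/s, so 1.003 deg/s = 1.003 * 0.017453293 = 0.017505652 rad/s. 1.354 second = 1.354 s. Combine: 0.017505652 rad/s * 1.354 s = 0.023702653 rad. 1 degree = 0.017453293 rad, so 0.023702653 rad = 0.023702653 / 0.017453293 = 1.358062 degree ≈ 1.358 degree (4 s.f.). Final answer: 1.358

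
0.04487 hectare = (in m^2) 1 hectare = 10000 m^2, so 0.04487 hectare = 0.04487 * 10000 = 448.7 m^2. Result: 448.7 m^2. Final answer: 448.7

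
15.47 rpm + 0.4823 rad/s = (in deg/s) 120.5. Check: 1 rpm = 0.10471976 rad/s, so 15.47 rpm = 15.47 * 0.10471976 = 1.6200146 rad/s. 0.4823 rad/s is already in rad/s. Sum: 1.6200146 + 0.4823 = 2.1023146 rad/s. 1 deg/s = 0.017453293 rad/s, so 2.1023146 rad/s = 2.1023146 / 0.017453293 = 120.45375 deg/s ≈ 120.5 deg/s (4 s.f.).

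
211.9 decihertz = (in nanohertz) 1 decihertz = 0.1 Hz, so 211.9 decihertz = 211.9 * 0.1 = 21.19 Hz. 1 nanohertz = 1e-09 Hz, so 21.19 Hz = 21.19 / 1e-09 = 2.119e+10 nanohertz. Final answer: 2.119e+10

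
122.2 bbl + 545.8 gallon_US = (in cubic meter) 21.49. Check: 1 bbl = 0.15898729 m^3, so 122.2 bbl = 122.2 * 0.15898729 = 19.428247 m^3. 1 gallon_US = 0.0037854118 m^3, so 545.8 gallon_US = 545.8 * 0.0037854118 = 2.0660778 m^3. Sum: 19.428247 + 2.0660778 = 21.494325 m^3. 21.494325 m^3 = 21.494325 cubic meter ≈ 21.49 cubic meter (4 s.f.).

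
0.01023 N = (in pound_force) 0.0023. Check: 1 pound_force = 4.4482216 N, so 0.01023 N = 0.01023 / 4.4482216 = 0.0022997955 pound_force ≈ 0.0023 pound_force (4 s.f.).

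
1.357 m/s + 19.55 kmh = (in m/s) 1.357 m/s is already in m/s. 1 kmh = 0.27777778 m/s, so 19.55 kmh = 19.55 * 0.27777778 = 5.4305556 m/s. Sum: 1.357 + 5.4305556 = 6.7875556 m/s. Result: 6.7875556 m/s ≈ 6.788 m/s (4 s.f.). Final answer: 6.788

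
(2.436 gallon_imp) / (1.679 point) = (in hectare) 0.00187. Check: 1 gallon_imp = 0.00454609 m^3, so 2.436 gallon_imp = 2.436 * 0.00454609 = 0.011074275 m^3. 1 point = 0.00035277778 m, so 1.679 point = 1.679 * 0.00035277778 = 0.00059231389 m. Combine: 0.011074275 m^3 / 0.00059231389 m = 18.696633 m^2. 1 hectare = 10000 m^2, so 18.696633 m^2 = 18.696633 / 10000 = 0.0018696633 hectare ≈ 0.00187 hectare (4 s.f.).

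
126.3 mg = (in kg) 1 mg = 1e-06 kg, so 126.3 mg = 126.3 * 1e-06 = 0.0001263 kg. Result: 0.0001263 kg. Final answer: 0.0001263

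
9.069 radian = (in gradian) 9.069 radian = 9.069 rad. 1 gradian = 0.015707963 rad, so 9.069 rad = 9.069 / 0.015707963 = 577.35047 gradian ≈ 577.4 gradian (4 s.f.). Final answer: 577.4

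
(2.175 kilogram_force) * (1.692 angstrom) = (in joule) 3.609e-09. Check: 1 kilogram_force = 9.80665 N, so 2.175 kilogram_force = 2.175 * 9.80665 = 21.329464 N. 1 angstrom = 1e-10 m, so 1.692 angstrom = 1.692 * 1e-10 = 1.692e-10 m. Combine: 21.329464 N * 1.692e-10 m = 3.6089453e-09 J. 3.6089453e-09 J = 3.6089453e-09 joule ≈ 3.609e-09 joule (4 s.f.).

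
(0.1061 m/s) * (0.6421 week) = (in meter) 0.1061 m/s is already in m/s. 1 week = 604800 s, so 0.6421 week = 0.6421 * 604800 = 388342.08 s. Combine: 0.1061 m/s * 388342.08 s = 41203.095 m. 41203.095 m = 41203.095 meter ≈ 4.12e+04 meter (4 s.f.). Final answer: 4.12e+04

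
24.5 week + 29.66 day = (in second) 1 week = 604800 s, so 24.5 week = 24.5 * 604800 = 14817600 s. 1 day = 86400 s, so 29.66 day = 29.66 * 86400 = 2562624 s. Sum: 14817600 + 2562624 = 17380224 s. 17380224 s = 17380224 second ≈ 1.738e+07 second (4 s.f.). Final answer: 1.738e+07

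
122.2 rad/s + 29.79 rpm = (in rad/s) 125.3. Check: 122.2 rad/s is already in rad/s. 1 rpm = 0.10471976 rad/s, so 29.79 rpm = 29.79 * 0.10471976 = 3.1196015 rad/s. Sum: 122.2 + 3.1196015 = 125.3196 rad/s. Result: 125.3196 rad/s ≈ 125.3 rad/s (4 s.f.).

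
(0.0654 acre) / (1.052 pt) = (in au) 1 acre = 4046.8564 m^2, so 0.0654 acre = 0.0654 * 4046.8564 = 264.66441 m^2. 1 pt = 0.00035277778 m, so 1.052 pt = 1.052 * 0.00035277778 = 0.00037112222 m. Combine: 264.66441 m^2 / 0.00037112222 m = 713146.22 m. 1 au = 1.4959787e+11 m, so 713146.22 m = 713146.22 / 1.4959787e+11 = 4.767088e-06 au ≈ 4.767e-06 au (4 s.f.). Final answer: 4.767e-06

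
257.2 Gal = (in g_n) 1 Gal = 0.01 m/s^2, so 257.2 Gal = 257.2 * 0.01 = 2.572 m/s^2. 1 g_n = 9.80665 m/s^2, so 2.572 m/s^2 = 2.572 / 9.80665 = 0.26227101 g_n ≈ 0.2623 g_n (4 s.f.). Final answer: 0.2623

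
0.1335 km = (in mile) 0.08295. Check: 1 km = 1000 m, so 0.1335 km = 0.1335 * 1000 = 133.5 m. 1 mile = 1609.344 m, so 133.5 m = 133.5 / 1609.344 = 0.082953054 mile ≈ 0.08295 mile (4 s.f.).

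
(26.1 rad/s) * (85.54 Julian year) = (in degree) 4.037e+12. Check: 26.1 rad/s is already in rad/s. 1 Julian year = 31557600 s, so 85.54 Julian year = 85.54 * 31557600 = 2.6994371e+09 s. Combine: 26.1 rad/s * 2.6994371e+09 s = 7.0455308e+10 rad. 1 degree = 0.017453293 rad, so 7.0455308e+10 rad = 7.0455308e+10 / 0.017453293 = 4.0367918e+12 degree ≈ 4.037e+12 degree (4 s.f.).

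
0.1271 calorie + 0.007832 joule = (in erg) 1 calorie = 4.184 J, so 0.1271 calorie = 0.1271 * 4.184 = 0.5317864 J. 0.007832 joule = 0.007832 J. Sum: 0.5317864 + 0.007832 = 0.5396184 J. 1 erg = 1e-07 J, so 0.5396184 J = 0.5396184 / 1e-07 = 5396184 erg ≈ 5.396e+06 erg (4 s.f.). Final answer: 5.396e+06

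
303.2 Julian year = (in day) 1 Julian year = 31557600 s, so 303.2 Julian year = 303.2 * 31557600 = 9.5682643e+09 s. 1 day = 86400 s, so 9.5682643e+09 s = 9.5682643e+09 / 86400 = 110743.8 day ≈ 1.107e+05 day (4 s.f.). Final answer: 1.107e+05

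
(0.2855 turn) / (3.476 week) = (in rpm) 1 turn = 6.2831853 rad, so 0.2855 turn = 0.2855 * 6.2831853 = 1.7938494 rad. 1 week = 604800 s, so 3.476 week = 3.476 * 604800 = 2102284.8 s. Combine: 1.7938494 rad / 2102284.8 s = 8.5328563e-07 rad/s. 1 rpm = 0.10471976 rad/s, so 8.5328563e-07 rad/s = 8.5328563e-07 / 0.10471976 = 8.1482775e-06 rpm ≈ 8.148e-06 rpm (4 s.f.). Final answer: 8.148e-06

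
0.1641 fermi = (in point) 4.652e-13. Check: 1 fermi = 1e-15 m, so 0.1641 fermi = 0.1641 * 1e-15 = 1.641e-16 m. 1 point = 0.00035277778 m, so 1.641e-16 m = 1.641e-16 / 0.00035277778 = 4.6516535e-13 point ≈ 4.652e-13 point (4 s.f.).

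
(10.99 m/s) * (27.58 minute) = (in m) 10.99 m/s is already in m/s. 1 minute = 60 s, so 27.58 minute = 27.58 * 60 = 1654.8 s. Combine: 10.99 m/s * 1654.8 s = 18186.252 m. Result: 18186.252 m ≈ 1.819e+04 m (4 s.f.). Final answer: 1.819e+04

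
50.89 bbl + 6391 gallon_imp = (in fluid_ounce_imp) 1.307e+06. Check: 1 bbl = 0.15898729 m^3, so 50.89 bbl = 50.89 * 0.15898729 = 8.0908634 m^3. 1 gallon_imp = 0.00454609 m^3, so 6391 gallon_imp = 6391 * 0.00454609 = 29.054061 m^3. Sum: 8.0908634 + 29.054061 = 37.144925 m^3. 1 fluid_ounce_imp = 2.8413063e-05 m^3, so 37.144925 m^3 = 37.144925 / 2.8413063e-05 = 1307318.6 fluid_ounce_imp ≈ 1.307e+06 fluid_ounce_imp (4 s.f.).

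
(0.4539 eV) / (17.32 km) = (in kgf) 4.282e-25. Check: 1 eV = 1.6021766e-19 J, so 0.4539 eV = 0.4539 * 1.6021766e-19 = 7.2722797e-20 J. 1 km = 1000 m, so 17.32 km = 17.32 * 1000 = 17320 m. Combine: 7.2722797e-20 J / 17320 m = 4.1987758e-24 N. 1 kgf = 9.80665 N, so 4.1987758e-24 N = 4.1987758e-24 / 9.80665 = 4.2815598e-25 kgf ≈ 4.282e-25 kgf (4 s.f.).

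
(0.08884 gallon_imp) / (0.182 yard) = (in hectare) 2.427e-07. Check: 1 gallon_imp = 0.00454609 m^3, so 0.08884 gallon_imp = 0.08884 * 0.00454609 = 0.00040387464 m^3. 1 yard = 0.9144 m, so 0.182 yard = 0.182 * 0.9144 = 0.1664208 m. Combine: 0.00040387464 m^3 / 0.1664208 m = 0.0024268279 m^2. 1 hectare = 10000 m^2, so 0.0024268279 m^2 = 0.0024268279 / 10000 = 2.4268279e-07 hectare ≈ 2.427e-07 hectare (4 s.f.).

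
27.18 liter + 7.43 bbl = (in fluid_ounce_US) 4.086e+04. Check: 1 liter = 0.001 m^3, so 27.18 liter = 27.18 * 0.001 = 0.02718 m^3. 1 bbl = 0.15898729 m^3, so 7.43 bbl = 7.43 * 0.15898729 = 1.1812756 m^3. Sum: 0.02718 + 1.1812756 = 1.2084556 m^3. 1 fluid_ounce_US = 2.957353e-05 m^3, so 1.2084556 m^3 = 1.2084556 / 2.957353e-05 = 40862.745 fluid_ounce_US ≈ 4.086e+04 fluid_ounce_US (4 s.f.).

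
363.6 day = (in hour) 8726. Check: 1 day = 86400 s, so 363.6 day = 363.6 * 86400 = 31415040 s. 1 hour = 3600 s, so 31415040 s = 31415040 / 3600 = 8726.4 hour ≈ 8726 hour (4 s.f.).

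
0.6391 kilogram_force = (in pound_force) 1.409. Check: 1 kilogram_force = 9.80665 N, so 0.6391 kilogram_force = 0.6391 * 9.80665 = 6.26743 N. 1 pound_force = 4.4482216 N, so 6.26743 N = 6.26743 / 4.4482216 = 1.4089743 pound_force ≈ 1.409 pound_force (4 s.f.).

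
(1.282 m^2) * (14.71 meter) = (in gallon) 1.282 m^2 is already in m^2. 14.71 meter = 14.71 m. Combine: 1.282 m^2 * 14.71 m = 18.85822 m^3. 1 gallon = 0.0037854118 m^3, so 18.85822 m^3 = 18.85822 / 0.0037854118 = 4981.8147 gallon ≈ 4982 gallon (4 s.f.). Final answer: 4982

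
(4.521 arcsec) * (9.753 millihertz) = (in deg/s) 1 arcsec = 4.8481368e-06 rad, so 4.521 arcsec = 4.521 * 4.8481368e-06 = 2.1918427e-05 rad. 1 millihertz = 0.001 Hz, so 9.753 millihertz = 9.753 * 0.001 = 0.009753 Hz. Combine: 2.1918427e-05 rad * 0.009753 Hz = 2.1377041e-07 rad/s. 1 deg/s = 0.017453293 rad/s, so 2.1377041e-07 rad/s = 2.1377041e-07 / 0.017453293 = 1.2248142e-05 deg/s ≈ 1.225e-05 deg/s (4 s.f.). Final answer: 1.225e-05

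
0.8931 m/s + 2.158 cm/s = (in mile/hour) 0.8931 m/s is already in m/s. 1 cm/s = 0.01 m/s, so 2.158 cm/s = 2.158 * 0.01 = 0.02158 m/s. Sum: 0.8931 + 0.02158 = 0.91468 m/s. 1 mile/hour = 0.44704 m/s, so 0.91468 m/s = 0.91468 / 0.44704 = 2.0460809 mile/hour ≈ 2.046 mile/hour (4 s.f.). Final answer: 2.046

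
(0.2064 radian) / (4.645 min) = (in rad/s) 0.2064 radian = 0.2064 rad. 1 min = 60 s, so 4.645 min = 4.645 * 60 = 278.7 s. Combine: 0.2064 rad / 278.7 s = 0.00074058127 rad/s. Result: 0.00074058127 rad/s ≈ 0.0007406 rad/s (4 s.f.). Final answer: 0.0007406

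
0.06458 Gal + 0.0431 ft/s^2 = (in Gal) 1.378. Check: 1 Gal = 0.01 m/s^2, so 0.06458 Gal = 0.06458 * 0.01 = 0.0006458 m/s^2. 1 ft/s^2 = 0.3048 m/s^2, so 0.0431 ft/s^2 = 0.0431 * 0.3048 = 0.01313688 m/s^2. Sum: 0.0006458 + 0.01313688 = 0.01378268 m/s^2. 1 Gal = 0.01 m/s^2, so 0.01378268 m/s^2 = 0.01378268 / 0.01 = 1.378268 Gal ≈ 1.378 Gal (4 s.f.).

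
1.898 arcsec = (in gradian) 0.0005858. Check: 1 arcsec = 4.8481368e-06 rad, so 1.898 arcsec = 1.898 * 4.8481368e-06 = 9.2017637e-06 rad. 1 gradian = 0.015707963 rad, so 9.2017637e-06 rad = 9.2017637e-06 / 0.015707963 = 0.00058580247 gradian ≈ 0.0005858 gradian (4 s.f.).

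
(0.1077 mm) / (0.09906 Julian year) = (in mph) 1 mm = 0.001 m, so 0.1077 mm = 0.1077 * 0.001 = 0.0001077 m. 1 Julian year = 31557600 s, so 0.09906 Julian year = 0.09906 * 31557600 = 3126095.9 s. Combine: 0.0001077 m / 3126095.9 s = 3.4451919e-11 m/s. 1 mph = 0.44704 m/s, so 3.4451919e-11 m/s = 3.4451919e-11 / 0.44704 = 7.7066747e-11 mph ≈ 7.707e-11 mph (4 s.f.). Final answer: 7.707e-11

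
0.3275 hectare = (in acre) 0.8093. Check: 1 hectare = 10000 m^2, so 0.3275 hectare = 0.3275 * 10000 = 3275 m^2. 1 acre = 4046.8564 m^2, so 3275 m^2 = 3275 / 4046.8564 = 0.80927012 acre ≈ 0.8093 acre (4 s.f.).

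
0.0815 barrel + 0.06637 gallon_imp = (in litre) 1 barrel = 0.15898729 m^3, so 0.0815 barrel = 0.0815 * 0.15898729 = 0.012957465 m^3. 1 gallon_imp = 0.00454609 m^3, so 0.06637 gallon_imp = 0.06637 * 0.00454609 = 0.00030172399 m^3. Sum: 0.012957465 + 0.00030172399 = 0.013259189 m^3. 1 litre = 0.001 m^3, so 0.013259189 m^3 = 0.013259189 / 0.001 = 13.259189 litre ≈ 13.26 litre (4 s.f.). Final answer: 13.26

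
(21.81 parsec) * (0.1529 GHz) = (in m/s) 1 parsec = 3.0856776e+16 m, so 21.81 parsec = 21.81 * 3.0856776e+16 = 6.7298628e+17 m. 1 GHz = 1e+09 Hz, so 0.1529 GHz = 0.1529 * 1e+09 = 1.529e+08 Hz. Combine: 6.7298628e+17 m * 1.529e+08 Hz = 1.028996e+26 m/s. Result: 1.028996e+26 m/s ≈ 1.029e+26 m/s (4 s.f.). Final answer: 1.029e+26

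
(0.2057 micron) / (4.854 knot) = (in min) 1 micron = 1e-06 m, so 0.2057 micron = 0.2057 * 1e-06 = 2.057e-07 m. 1 knot = 0.51444444 m/s, so 4.854 knot = 4.854 * 0.51444444 = 2.4971133 m/s. Combine: 2.057e-07 m / 2.4971133 m/s = 8.2375116e-08 s. 1 min = 60 s, so 8.2375116e-08 s = 8.2375116e-08 / 60 = 1.3729186e-09 min ≈ 1.373e-09 min (4 s.f.). Final answer: 1.373e-09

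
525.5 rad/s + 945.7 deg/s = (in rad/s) 542. Check: 525.5 rad/s is already in rad/s. 1 deg/s = 0.017453293 rad/s, so 945.7 deg/s = 945.7 * 0.017453293 = 16.505579 rad/s. Sum: 525.5 + 16.505579 = 542.00558 rad/s. Result: 542.00558 rad/s ≈ 542 rad/s (4 s.f.).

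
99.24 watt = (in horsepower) 99.24 watt = 99.24 W. 1 horsepower = 745.69987 W, so 99.24 W = 99.24 / 745.69987 = 0.13308303 horsepower ≈ 0.1331 horsepower (4 s.f.). Final answer: 0.1331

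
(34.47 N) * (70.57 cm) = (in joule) 24.33. Check: 34.47 N is already in N. 1 cm = 0.01 m, so 70.57 cm = 70.57 * 0.01 = 0.7057 m. Combine: 34.47 N * 0.7057 m = 24.325479 J. 24.325479 J = 24.325479 joule ≈ 24.33 joule (4 s.f.).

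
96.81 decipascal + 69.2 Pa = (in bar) 1 decipascal = 0.1 Pa, so 96.81 decipascal = 96.81 * 0.1 = 9.681 Pa. 69.2 Pa is already in Pa. Sum: 9.681 + 69.2 = 78.881 Pa. 1 bar = 100000 Pa, so 78.881 Pa = 78.881 / 100000 = 0.00078881 bar ≈ 0.0007888 bar (4 s.f.). Final answer: 0.0007888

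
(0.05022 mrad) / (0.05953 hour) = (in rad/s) 1 mrad = 0.001 rad, so 0.05022 mrad = 0.05022 * 0.001 = 5.022e-05 rad. 1 hour = 3600 s, so 0.05953 hour = 0.05953 * 3600 = 214.308 s. Combine: 5.022e-05 rad / 214.308 s = 2.3433563e-07 rad/s. Result: 2.3433563e-07 rad/s ≈ 2.343e-07 rad/s (4 s.f.). Final answer: 2.343e-07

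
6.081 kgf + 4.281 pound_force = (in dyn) 7.868e+06. Check: 1 kgf = 9.80665 N, so 6.081 kgf = 6.081 * 9.80665 = 59.634239 N. 1 pound_force = 4.4482216 N, so 4.281 pound_force = 4.281 * 4.4482216 = 19.042837 N. Sum: 59.634239 + 19.042837 = 78.677075 N. 1 dyn = 1e-05 N, so 78.677075 N = 78.677075 / 1e-05 = 7867707.5 dyn ≈ 7.868e+06 dyn (4 s.f.).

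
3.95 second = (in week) 3.95 second = 3.95 s. 1 week = 604800 s, so 3.95 s = 3.95 / 604800 = 6.5310847e-06 week ≈ 6.531e-06 week (4 s.f.). Final answer: 6.531e-06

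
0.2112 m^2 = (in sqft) 2.273. Check: 1 sqft = 0.09290304 m^2, so 0.2112 m^2 = 0.2112 / 0.09290304 = 2.2733379 sqft ≈ 2.273 sqft (4 s.f.).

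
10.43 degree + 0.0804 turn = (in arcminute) 2362. Check: 1 degree = 0.017453293 rad, so 10.43 degree = 10.43 * 0.017453293 = 0.18203784 rad. 1 turn = 6.2831853 rad, so 0.0804 turn = 0.0804 * 6.2831853 = 0.5051681 rad. Sum: 0.18203784 + 0.5051681 = 0.68720594 rad. 1 arcminute = 0.00029088821 rad, so 0.68720594 rad = 0.68720594 / 0.00029088821 = 2362.44 arcminute ≈ 2362 arcminute (4 s.f.).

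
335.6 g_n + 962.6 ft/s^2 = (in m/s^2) 1 g_n = 9.80665 m/s^2, so 335.6 g_n = 335.6 * 9.80665 = 3291.1117 m/s^2. 1 ft/s^2 = 0.3048 m/s^2, so 962.6 ft/s^2 = 962.6 * 0.3048 = 293.40048 m/s^2. Sum: 3291.1117 + 293.40048 = 3584.5122 m/s^2. Result: 3584.5122 m/s^2 ≈ 3585 m/s^2 (4 s.f.). Final answer: 3585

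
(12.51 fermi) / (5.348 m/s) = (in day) 2.707e-20. Check: 1 fermi = 1e-15 m, so 12.51 fermi = 12.51 * 1e-15 = 1.251e-14 m. 5.348 m/s is already in m/s. Combine: 1.251e-14 m / 5.348 m/s = 2.3391922e-15 s. 1 day = 86400 s, so 2.3391922e-15 s = 2.3391922e-15 / 86400 = 2.7073984e-20 day ≈ 2.707e-20 day (4 s.f.).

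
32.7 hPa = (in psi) 1 hPa = 100 Pa, so 32.7 hPa = 32.7 * 100 = 3270 Pa. 1 psi = 6894.7573 Pa, so 3270 Pa = 3270 / 6894.7573 = 0.4742734 psi ≈ 0.4743 psi (4 s.f.). Final answer: 0.4743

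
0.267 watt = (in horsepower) 0.0003581. Check: 0.267 watt = 0.267 W. 1 horsepower = 745.69987 W, so 0.267 W = 0.267 / 745.69987 = 0.0003580529 horsepower ≈ 0.0003581 horsepower (4 s.f.).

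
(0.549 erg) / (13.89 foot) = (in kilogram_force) 1.322e-09. Check: 1 erg = 1e-07 J, so 0.549 erg = 0.549 * 1e-07 = 5.49e-08 J. 1 foot = 0.3048 m, so 13.89 foot = 13.89 * 0.3048 = 4.233672 m. Combine: 5.49e-08 J / 4.233672 m = 1.2967467e-08 N. 1 kilogram_force = 9.80665 N, so 1.2967467e-08 N = 1.2967467e-08 / 9.80665 = 1.3223136e-09 kilogram_force ≈ 1.322e-09 kilogram_force (4 s.f.).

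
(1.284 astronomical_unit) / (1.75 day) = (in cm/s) 1 astronomical_unit = 1.4959787e+11 m, so 1.284 astronomical_unit = 1.284 * 1.4959787e+11 = 1.9208367e+11 m. 1 day = 86400 s, so 1.75 day = 1.75 * 86400 = 151200 s. Combine: 1.9208367e+11 m / 151200 s = 1270394.6 m/s. 1 cm/s = 0.01 m/s, so 1270394.6 m/s = 1270394.6 / 0.01 = 1.2703946e+08 cm/s ≈ 1.27e+08 cm/s (4 s.f.). Final answer: 1.27e+08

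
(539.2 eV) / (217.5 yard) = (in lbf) 1 eV = 1.6021766e-19 J, so 539.2 eV = 539.2 * 1.6021766e-19 = 8.6389364e-17 J. 1 yard = 0.9144 m, so 217.5 yard = 217.5 * 0.9144 = 198.882 m. Combine: 8.6389364e-17 J / 198.882 m = 4.3437498e-19 N. 1 lbf = 4.4482216 N, so 4.3437498e-19 N = 4.3437498e-19 / 4.4482216 = 9.7651379e-20 lbf ≈ 9.765e-20 lbf (4 s.f.). Final answer: 9.765e-20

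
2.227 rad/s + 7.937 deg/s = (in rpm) 2.227 rad/s is already in rad/s. 1 deg/s = 0.017453293 rad/s, so 7.937 deg/s = 7.937 * 0.017453293 = 0.13852678 rad/s. Sum: 2.227 + 0.13852678 = 2.3655268 rad/s. 1 rpm = 0.10471976 rad/s, so 2.3655268 rad/s = 2.3655268 / 0.10471976 = 22.589117 rpm ≈ 22.59 rpm (4 s.f.). Final answer: 22.59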